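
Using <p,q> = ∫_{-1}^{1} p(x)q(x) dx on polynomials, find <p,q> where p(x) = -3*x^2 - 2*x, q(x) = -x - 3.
<p,q> = 22/3

Expand the product: p(x)·q(x) = 3*x^3 + 11*x^2 + 6*x.
∫_{-1}^{1} of each monomial x^k gives [2/(k+1) if k even, 0 if k odd]. Integrating term-by-term (or equivalently evaluating the antiderivative F(x) = 3*x^4/4 + 11*x^3/3 + 3*x^2 at the endpoints):
  F(1) − F(−1) = 89/12 − (1/12) = 22/3.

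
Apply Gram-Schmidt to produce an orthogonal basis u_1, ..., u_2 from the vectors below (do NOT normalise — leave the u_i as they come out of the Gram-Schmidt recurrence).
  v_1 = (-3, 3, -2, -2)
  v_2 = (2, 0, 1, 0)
Orthogonal basis:
  u_1 = (-3, 3, -2, -2)
  u_2 = (14/13, 12/13, 5/13, -8/13)

Apply the Gram-Schmidt recurrence
  u_1 = v_1
  u_i = v_i − Σ_{j<i} ((v_i · u_j) / (u_j · u_j)) · u_j.

Step by step this gives:
  u_1 = (-3, 3, -2, -2)
  u_2 = (14/13, 12/13, 5/13, -8/13)

Orthogonality check:
  u_2 · u_1 = 0 (should be 0)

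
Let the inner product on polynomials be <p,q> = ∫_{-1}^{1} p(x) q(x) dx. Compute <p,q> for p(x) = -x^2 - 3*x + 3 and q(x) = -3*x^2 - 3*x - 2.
<p,q> = -142/15

Expand the product: p(x)·q(x) = 3*x^4 + 12*x^3 + 2*x^2 - 3*x - 6.
∫_{-1}^{1} of each monomial x^k gives [2/(k+1) if k even, 0 if k odd]. Integrating term-by-term (or equivalently evaluating the antiderivative F(x) = 3*x^5/5 + 3*x^4 + 2*x^3/3 - 3*x^2/2 - 6*x at the endpoints):
  F(1) − F(−1) = -97/30 − (187/30) = -142/15.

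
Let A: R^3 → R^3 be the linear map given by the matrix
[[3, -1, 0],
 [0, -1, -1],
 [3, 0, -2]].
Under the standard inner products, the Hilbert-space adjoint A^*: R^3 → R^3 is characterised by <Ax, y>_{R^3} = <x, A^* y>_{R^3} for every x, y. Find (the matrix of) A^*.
A^* = A^T =
[[3, 0, 3],
 [-1, -1, 0],
 [0, -1, -2]]

For real matrices with standard dot products, the defining identity <Ax, y> = <x, A^* y> gives (Ax)^T y = x^T (A^*) y, i.e. x^T A^T y = x^T (A^*) y. Since this holds for all x, y, we must have A^* = A^T. Therefore
A^* =
[[3, 0, 3],
 [-1, -1, 0],
 [0, -1, -2]].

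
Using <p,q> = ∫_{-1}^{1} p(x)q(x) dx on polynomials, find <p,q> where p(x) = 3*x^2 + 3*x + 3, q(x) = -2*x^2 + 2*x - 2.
<p,q> = -92/5

Expand the product: p(x)·q(x) = -6*x^4 - 6*x^2 - 6.
∫_{-1}^{1} of each monomial x^k gives [2/(k+1) if k even, 0 if k odd]. Integrating term-by-term (or equivalently evaluating the antiderivative F(x) = -6*x^5/5 - 2*x^3 - 6*x at the endpoints):
  F(1) − F(−1) = -46/5 − (46/5) = -92/5.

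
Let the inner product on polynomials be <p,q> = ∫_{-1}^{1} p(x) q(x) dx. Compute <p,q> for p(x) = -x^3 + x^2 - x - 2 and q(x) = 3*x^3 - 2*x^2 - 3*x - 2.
<p,q> = 1016/105

Expand the product: p(x)·q(x) = -3*x^6 + 5*x^5 - 2*x^4 - 5*x^3 + 5*x^2 + 8*x + 4.
∫_{-1}^{1} of each monomial x^k gives [2/(k+1) if k even, 0 if k odd]. Integrating term-by-term (or equivalently evaluating the antiderivative F(x) = -3*x^7/7 + 5*x^6/6 - 2*x^5/5 - 5*x^4/4 + 5*x^3/3 + 4*x^2 + 4*x at the endpoints):
  F(1) − F(−1) = 1179/140 − (-527/420) = 1016/105.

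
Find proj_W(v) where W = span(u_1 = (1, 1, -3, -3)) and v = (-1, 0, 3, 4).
proj_W(v) = (-11/10, -11/10, 33/10, 33/10)

Set up U = [u_1 | ... | u_1] ∈ R^(4×1). The projector onto W = col(U) is P = U (U^T U)^(-1) U^T.
Compute U^T U =
  [20],
and U^T v = (-22).
Solve U^T U · c = U^T v for the coefficients: c = (-11/10). The projection is proj_W(v) = U c.
Check: (v - proj_W(v)) · u_1 = 0  (should be 0).
Result: proj_W(v) = (-11/10, -11/10, 33/10, 33/10).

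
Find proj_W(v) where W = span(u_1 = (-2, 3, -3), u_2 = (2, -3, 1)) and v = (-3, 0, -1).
proj_W(v) = (-12/13, 18/13, -1)

Set up U = [u_1 | ... | u_2] ∈ R^(3×2). The projector onto W = col(U) is P = U (U^T U)^(-1) U^T.
Compute U^T U =
  [22, -16]
  [-16, 14],
and U^T v = (9, -7).
Solve U^T U · c = U^T v for the coefficients: c = (7/26, -5/26). The projection is proj_W(v) = U c.
Check: (v - proj_W(v)) · u_1 = 0  (should be 0).
Check: (v - proj_W(v)) · u_2 = 0  (should be 0).
Result: proj_W(v) = (-12/13, 18/13, -1).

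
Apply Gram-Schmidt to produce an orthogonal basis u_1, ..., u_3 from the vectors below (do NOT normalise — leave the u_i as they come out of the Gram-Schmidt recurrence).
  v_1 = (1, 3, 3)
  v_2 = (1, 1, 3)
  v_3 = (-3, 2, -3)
Orthogonal basis:
  u_1 = (1, 3, 3)
  u_2 = (6/19, -20/19, 18/19)
  u_3 = (-9/5, 0, 3/5)

Apply the Gram-Schmidt recurrence
  u_1 = v_1
  u_i = v_i − Σ_{j<i} ((v_i · u_j) / (u_j · u_j)) · u_j.

Step by step this gives:
  u_1 = (1, 3, 3)
  u_2 = (6/19, -20/19, 18/19)
  u_3 = (-9/5, 0, 3/5)

Orthogonality check:
  u_2 · u_1 = 0 (should be 0)
  u_3 · u_1 = 0 (should be 0)
  u_3 · u_2 = 0 (should be 0)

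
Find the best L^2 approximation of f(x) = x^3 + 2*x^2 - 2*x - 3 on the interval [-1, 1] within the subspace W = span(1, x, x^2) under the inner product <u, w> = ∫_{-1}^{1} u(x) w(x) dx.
g(x) = 2*x^2 - 7*x/5 - 3

The best approximation g ∈ W is the orthogonal projection of f onto W. Writing g = a_0 + a_1 x + a_2 x^2, the coefficients solve the normal equations G · a = b where
  G_{ij} = <φ_i, φ_j> and b_i = <f, φ_i>, with φ_0 = 1, φ_1 = x, φ_2 = x^2.
G =
  [2, 0, 2/3]
  [0, 2/3, 0]
  [2/3, 0, 2/5],
b = (-14/3, -14/15, -6/5).
Solving gives a_0 = -3, a_1 = -7/5, a_2 = 2, so
  g(x) = 2*x^2 - 7*x/5 - 3.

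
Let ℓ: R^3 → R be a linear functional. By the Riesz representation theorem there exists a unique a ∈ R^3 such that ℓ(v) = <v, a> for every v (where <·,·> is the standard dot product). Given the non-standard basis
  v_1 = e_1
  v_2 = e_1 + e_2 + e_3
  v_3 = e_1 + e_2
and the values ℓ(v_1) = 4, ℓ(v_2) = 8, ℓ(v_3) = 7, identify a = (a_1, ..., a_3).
a = (4, 3, 1)

Write a = (a_1, ..., a_3) in the standard basis. For each basis vector v_i, ℓ(v_i) = <v_i, a> is a linear equation in the a_j's. Collect the n equations into a matrix system V a = ℓ, where row i of V is v_i (expressed in the standard basis). Since V is invertible (lower-triangular with 1s on the diagonal, up to permutation), solve by back-substitution:
  V =
[[1, 0, 0],
 [1, 1, 1],
 [1, 1, 0]]
  V a = (4, 8, 7)
Solving gives a = (4, 3, 1).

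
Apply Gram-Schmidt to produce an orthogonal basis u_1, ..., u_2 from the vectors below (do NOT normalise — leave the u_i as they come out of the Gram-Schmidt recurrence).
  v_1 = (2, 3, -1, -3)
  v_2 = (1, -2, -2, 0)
Orthogonal basis:
  u_1 = (2, 3, -1, -3)
  u_2 = (27/23, -40/23, -48/23, -6/23)

Apply the Gram-Schmidt recurrence
  u_1 = v_1
  u_i = v_i − Σ_{j<i} ((v_i · u_j) / (u_j · u_j)) · u_j.

Step by step this gives:
  u_1 = (2, 3, -1, -3)
  u_2 = (27/23, -40/23, -48/23, -6/23)

Orthogonality check:
  u_2 · u_1 = 0 (should be 0)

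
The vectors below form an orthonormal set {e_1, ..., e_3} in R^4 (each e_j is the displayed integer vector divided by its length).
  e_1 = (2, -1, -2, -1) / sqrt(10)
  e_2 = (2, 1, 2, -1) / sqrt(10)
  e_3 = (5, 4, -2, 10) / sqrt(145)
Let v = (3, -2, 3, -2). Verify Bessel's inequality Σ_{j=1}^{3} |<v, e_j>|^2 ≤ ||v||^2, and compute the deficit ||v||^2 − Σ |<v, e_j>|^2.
Σ |<v, e_j>|^2 = 2681/145; ||v||^2 = 26; deficit = 1089/145

Write each e_j = u_j / sqrt(<u_j, u_j>) where u_j is the displayed integer vector. Then <v, e_j> = <v, u_j> / sqrt(<u_j, u_j>), so |<v, e_j>|^2 = <v, u_j>^2 / <u_j, u_j>.
Coefficients: <v, e_1> = 4/sqrt(10), <v, e_2> = 12/sqrt(10), <v, e_3> = -19/sqrt(145).
Square and sum: Σ |<v, e_j>|^2 = 2681/145.
Compute ||v||^2 = v·v = 26.
Deficit = 26 − 2681/145 = 1089/145 ≥ 0, confirming Bessel's inequality. (The deficit equals ||v − Σ <v,e_j> e_j||^2, the squared distance from v to span{e_j}.)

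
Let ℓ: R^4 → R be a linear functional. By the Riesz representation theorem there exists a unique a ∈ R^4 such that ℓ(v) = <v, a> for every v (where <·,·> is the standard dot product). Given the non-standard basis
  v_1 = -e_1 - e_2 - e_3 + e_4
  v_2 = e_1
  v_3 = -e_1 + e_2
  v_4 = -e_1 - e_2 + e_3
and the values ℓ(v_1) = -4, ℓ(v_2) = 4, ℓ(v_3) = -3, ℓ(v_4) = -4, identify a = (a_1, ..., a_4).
a = (4, 1, 1, 2)

Write a = (a_1, ..., a_4) in the standard basis. For each basis vector v_i, ℓ(v_i) = <v_i, a> is a linear equation in the a_j's. Collect the n equations into a matrix system V a = ℓ, where row i of V is v_i (expressed in the standard basis). Since V is invertible (lower-triangular with 1s on the diagonal, up to permutation), solve by back-substitution:
  V =
[[-1, -1, -1, 1],
 [1, 0, 0, 0],
 [-1, 1, 0, 0],
 [-1, -1, 1, 0]]
  V a = (-4, 4, -3, -4)
Solving gives a = (4, 1, 1, 2).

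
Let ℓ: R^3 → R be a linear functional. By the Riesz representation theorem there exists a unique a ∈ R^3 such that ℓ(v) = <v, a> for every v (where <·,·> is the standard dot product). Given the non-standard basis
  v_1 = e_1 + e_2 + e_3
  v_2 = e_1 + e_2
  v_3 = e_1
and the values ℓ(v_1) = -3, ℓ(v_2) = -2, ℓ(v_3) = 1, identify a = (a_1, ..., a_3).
a = (1, -3, -1)

Write a = (a_1, ..., a_3) in the standard basis. For each basis vector v_i, ℓ(v_i) = <v_i, a> is a linear equation in the a_j's. Collect the n equations into a matrix system V a = ℓ, where row i of V is v_i (expressed in the standard basis). Since V is invertible (lower-triangular with 1s on the diagonal, up to permutation), solve by back-substitution:
  V =
[[1, 1, 1],
 [1, 1, 0],
 [1, 0, 0]]
  V a = (-3, -2, 1)
Solving gives a = (1, -3, -1).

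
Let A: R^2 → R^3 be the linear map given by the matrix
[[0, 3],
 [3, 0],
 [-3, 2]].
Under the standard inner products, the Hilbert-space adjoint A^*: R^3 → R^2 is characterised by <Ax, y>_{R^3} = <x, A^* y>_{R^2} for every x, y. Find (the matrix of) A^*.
A^* = A^T =
[[0, 3, -3],
 [3, 0, 2]]

For real matrices with standard dot products, the defining identity <Ax, y> = <x, A^* y> gives (Ax)^T y = x^T (A^*) y, i.e. x^T A^T y = x^T (A^*) y. Since this holds for all x, y, we must have A^* = A^T. Therefore
A^* =
[[0, 3, -3],
 [3, 0, 2]].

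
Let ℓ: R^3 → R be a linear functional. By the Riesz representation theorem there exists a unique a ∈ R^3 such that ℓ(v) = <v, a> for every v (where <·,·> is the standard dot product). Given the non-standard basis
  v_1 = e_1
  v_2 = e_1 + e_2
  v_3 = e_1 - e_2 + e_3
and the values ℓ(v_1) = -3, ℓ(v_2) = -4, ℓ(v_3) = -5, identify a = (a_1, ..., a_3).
a = (-3, -1, -3)

Write a = (a_1, ..., a_3) in the standard basis. For each basis vector v_i, ℓ(v_i) = <v_i, a> is a linear equation in the a_j's. Collect the n equations into a matrix system V a = ℓ, where row i of V is v_i (expressed in the standard basis). Since V is invertible (lower-triangular with 1s on the diagonal, up to permutation), solve by back-substitution:
  V =
[[1, 0, 0],
 [1, 1, 0],
 [1, -1, 1]]
  V a = (-3, -4, -5)
Solving gives a = (-3, -1, -3).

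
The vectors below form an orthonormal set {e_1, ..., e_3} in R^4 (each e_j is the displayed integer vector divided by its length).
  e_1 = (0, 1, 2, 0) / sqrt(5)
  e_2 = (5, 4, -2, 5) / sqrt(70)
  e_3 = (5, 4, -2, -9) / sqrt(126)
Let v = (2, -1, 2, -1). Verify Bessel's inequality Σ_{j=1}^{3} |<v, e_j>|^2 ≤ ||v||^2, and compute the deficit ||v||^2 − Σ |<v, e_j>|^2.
Σ |<v, e_j>|^2 = 26/9; ||v||^2 = 10; deficit = 64/9

Write each e_j = u_j / sqrt(<u_j, u_j>) where u_j is the displayed integer vector. Then <v, e_j> = <v, u_j> / sqrt(<u_j, u_j>), so |<v, e_j>|^2 = <v, u_j>^2 / <u_j, u_j>.
Coefficients: <v, e_1> = 3/sqrt(5), <v, e_2> = -3/sqrt(70), <v, e_3> = 11/sqrt(126).
Square and sum: Σ |<v, e_j>|^2 = 26/9.
Compute ||v||^2 = v·v = 10.
Deficit = 10 − 26/9 = 64/9 ≥ 0, confirming Bessel's inequality. (The deficit equals ||v − Σ <v,e_j> e_j||^2, the squared distance from v to span{e_j}.)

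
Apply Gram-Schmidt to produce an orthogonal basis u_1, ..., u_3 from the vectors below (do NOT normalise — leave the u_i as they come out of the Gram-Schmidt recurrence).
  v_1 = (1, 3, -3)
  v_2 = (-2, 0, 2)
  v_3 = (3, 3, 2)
Orthogonal basis:
  u_1 = (1, 3, -3)
  u_2 = (-30/19, 24/19, 14/19)
  u_3 = (63/22, 21/11, 63/22)

Apply the Gram-Schmidt recurrence
  u_1 = v_1
  u_i = v_i − Σ_{j<i} ((v_i · u_j) / (u_j · u_j)) · u_j.

Step by step this gives:
  u_1 = (1, 3, -3)
  u_2 = (-30/19, 24/19, 14/19)
  u_3 = (63/22, 21/11, 63/22)

Orthogonality check:
  u_2 · u_1 = 0 (should be 0)
  u_3 · u_1 = 0 (should be 0)
  u_3 · u_2 = 0 (should be 0)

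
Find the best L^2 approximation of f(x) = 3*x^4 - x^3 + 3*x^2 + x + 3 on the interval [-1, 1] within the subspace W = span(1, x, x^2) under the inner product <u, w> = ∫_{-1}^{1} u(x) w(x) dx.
g(x) = 39*x^2/7 + 2*x/5 + 96/35

The best approximation g ∈ W is the orthogonal projection of f onto W. Writing g = a_0 + a_1 x + a_2 x^2, the coefficients solve the normal equations G · a = b where
  G_{ij} = <φ_i, φ_j> and b_i = <f, φ_i>, with φ_0 = 1, φ_1 = x, φ_2 = x^2.
G =
  [2, 0, 2/3]
  [0, 2/3, 0]
  [2/3, 0, 2/5],
b = (46/5, 4/15, 142/35).
Solving gives a_0 = 96/35, a_1 = 2/5, a_2 = 39/7, so
  g(x) = 39*x^2/7 + 2*x/5 + 96/35.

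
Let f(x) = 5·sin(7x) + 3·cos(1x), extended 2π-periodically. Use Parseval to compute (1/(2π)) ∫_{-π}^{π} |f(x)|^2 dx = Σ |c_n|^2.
Σ |c_n|^2 = 17

Expand |f|^2 and use orthogonality of {sin(nx), cos(mx)} on [-π, π]:
  ∫_{-π}^{π} sin(nx)^2 dx = π, ∫ cos(mx)^2 dx = π, and cross terms integrate to 0.
So ∫_{-π}^{π} f(x)^2 dx = 5^2 · π + 3^2 · π = (25 + 9)π.
Divide by 2π: (25 + 9)/2 = 17.
By Parseval, this equals Σ |c_n|^2.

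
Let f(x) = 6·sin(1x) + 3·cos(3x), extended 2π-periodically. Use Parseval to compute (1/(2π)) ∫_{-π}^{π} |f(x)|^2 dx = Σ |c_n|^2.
Σ |c_n|^2 = 45/2

Expand |f|^2 and use orthogonality of {sin(nx), cos(mx)} on [-π, π]:
  ∫_{-π}^{π} sin(nx)^2 dx = π, ∫ cos(mx)^2 dx = π, and cross terms integrate to 0.
So ∫_{-π}^{π} f(x)^2 dx = 6^2 · π + 3^2 · π = (36 + 9)π.
Divide by 2π: (36 + 9)/2 = 45/2.
By Parseval, this equals Σ |c_n|^2.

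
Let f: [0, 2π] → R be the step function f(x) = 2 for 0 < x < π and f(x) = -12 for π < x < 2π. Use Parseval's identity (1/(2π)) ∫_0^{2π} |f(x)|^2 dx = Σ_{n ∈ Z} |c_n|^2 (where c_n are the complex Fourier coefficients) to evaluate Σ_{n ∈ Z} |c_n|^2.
Σ |c_n|^2 = 74

Parseval equates the L^2 energy of f (normalised by 1/(2π)) with the ℓ^2 sum of its Fourier coefficients: (1/(2π)) ∫_0^{2π} |f|^2 = Σ |c_n|^2.
Compute the left side: (1/(2π)) [∫_0^π 2^2 dx + ∫_π^{2π} (-12)^2 dx] = (1/(2π)) · (4π + 144π) = (4 + 144)/2 = 74.
So Σ_{n ∈ Z} |c_n|^2 = 74.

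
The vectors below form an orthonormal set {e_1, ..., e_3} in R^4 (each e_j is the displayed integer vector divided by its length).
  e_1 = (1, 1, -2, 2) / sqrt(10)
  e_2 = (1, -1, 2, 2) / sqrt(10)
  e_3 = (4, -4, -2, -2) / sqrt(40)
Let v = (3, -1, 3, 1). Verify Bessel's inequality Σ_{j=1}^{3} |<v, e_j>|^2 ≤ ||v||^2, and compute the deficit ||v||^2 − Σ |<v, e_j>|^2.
Σ |<v, e_j>|^2 = 82/5; ||v||^2 = 20; deficit = 18/5

Write each e_j = u_j / sqrt(<u_j, u_j>) where u_j is the displayed integer vector. Then <v, e_j> = <v, u_j> / sqrt(<u_j, u_j>), so |<v, e_j>|^2 = <v, u_j>^2 / <u_j, u_j>.
Coefficients: <v, e_1> = -2/sqrt(10), <v, e_2> = 12/sqrt(10), <v, e_3> = 8/sqrt(40).
Square and sum: Σ |<v, e_j>|^2 = 82/5.
Compute ||v||^2 = v·v = 20.
Deficit = 20 − 82/5 = 18/5 ≥ 0, confirming Bessel's inequality. (The deficit equals ||v − Σ <v,e_j> e_j||^2, the squared distance from v to span{e_j}.)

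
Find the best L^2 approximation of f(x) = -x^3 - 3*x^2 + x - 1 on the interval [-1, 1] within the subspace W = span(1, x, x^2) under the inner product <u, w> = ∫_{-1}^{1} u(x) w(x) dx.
g(x) = -3*x^2 + 2*x/5 - 1

The best approximation g ∈ W is the orthogonal projection of f onto W. Writing g = a_0 + a_1 x + a_2 x^2, the coefficients solve the normal equations G · a = b where
  G_{ij} = <φ_i, φ_j> and b_i = <f, φ_i>, with φ_0 = 1, φ_1 = x, φ_2 = x^2.
G =
  [2, 0, 2/3]
  [0, 2/3, 0]
  [2/3, 0, 2/5],
b = (-4, 4/15, -28/15).
Solving gives a_0 = -1, a_1 = 2/5, a_2 = -3, so
  g(x) = -3*x^2 + 2*x/5 - 1.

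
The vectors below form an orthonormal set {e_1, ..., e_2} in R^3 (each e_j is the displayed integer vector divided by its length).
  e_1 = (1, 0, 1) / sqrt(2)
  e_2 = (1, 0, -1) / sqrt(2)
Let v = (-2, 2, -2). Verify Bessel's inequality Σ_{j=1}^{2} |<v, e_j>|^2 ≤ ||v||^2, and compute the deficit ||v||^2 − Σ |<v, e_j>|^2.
Σ |<v, e_j>|^2 = 8; ||v||^2 = 12; deficit = 4

Write each e_j = u_j / sqrt(<u_j, u_j>) where u_j is the displayed integer vector. Then <v, e_j> = <v, u_j> / sqrt(<u_j, u_j>), so |<v, e_j>|^2 = <v, u_j>^2 / <u_j, u_j>.
Coefficients: <v, e_1> = -4/sqrt(2), <v, e_2> = 0/sqrt(2).
Square and sum: Σ |<v, e_j>|^2 = 8.
Compute ||v||^2 = v·v = 12.
Deficit = 12 − 8 = 4 ≥ 0, confirming Bessel's inequality. (The deficit equals ||v − Σ <v,e_j> e_j||^2, the squared distance from v to span{e_j}.)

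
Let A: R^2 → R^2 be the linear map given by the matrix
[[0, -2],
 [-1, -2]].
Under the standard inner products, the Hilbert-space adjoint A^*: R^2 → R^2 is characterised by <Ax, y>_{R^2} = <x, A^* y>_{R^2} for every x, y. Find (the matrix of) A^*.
A^* = A^T =
[[0, -1],
 [-2, -2]]

For real matrices with standard dot products, the defining identity <Ax, y> = <x, A^* y> gives (Ax)^T y = x^T (A^*) y, i.e. x^T A^T y = x^T (A^*) y. Since this holds for all x, y, we must have A^* = A^T. Therefore
A^* =
[[0, -1],
 [-2, -2]].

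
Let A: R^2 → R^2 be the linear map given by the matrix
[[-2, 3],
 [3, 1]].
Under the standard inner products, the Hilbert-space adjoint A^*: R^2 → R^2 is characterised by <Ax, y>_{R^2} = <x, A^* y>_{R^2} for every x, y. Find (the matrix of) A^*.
A^* = A^T =
[[-2, 3],
 [3, 1]]

For real matrices with standard dot products, the defining identity <Ax, y> = <x, A^* y> gives (Ax)^T y = x^T (A^*) y, i.e. x^T A^T y = x^T (A^*) y. Since this holds for all x, y, we must have A^* = A^T. Therefore
A^* =
[[-2, 3],
 [3, 1]].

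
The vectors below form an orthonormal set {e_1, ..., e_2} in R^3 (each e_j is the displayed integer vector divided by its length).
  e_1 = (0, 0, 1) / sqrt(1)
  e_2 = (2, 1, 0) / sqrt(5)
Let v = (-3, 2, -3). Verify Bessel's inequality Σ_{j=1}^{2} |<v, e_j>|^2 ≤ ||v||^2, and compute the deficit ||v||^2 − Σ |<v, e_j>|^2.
Σ |<v, e_j>|^2 = 61/5; ||v||^2 = 22; deficit = 49/5

Write each e_j = u_j / sqrt(<u_j, u_j>) where u_j is the displayed integer vector. Then <v, e_j> = <v, u_j> / sqrt(<u_j, u_j>), so |<v, e_j>|^2 = <v, u_j>^2 / <u_j, u_j>.
Coefficients: <v, e_1> = -3/sqrt(1), <v, e_2> = -4/sqrt(5).
Square and sum: Σ |<v, e_j>|^2 = 61/5.
Compute ||v||^2 = v·v = 22.
Deficit = 22 − 61/5 = 49/5 ≥ 0, confirming Bessel's inequality. (The deficit equals ||v − Σ <v,e_j> e_j||^2, the squared distance from v to span{e_j}.)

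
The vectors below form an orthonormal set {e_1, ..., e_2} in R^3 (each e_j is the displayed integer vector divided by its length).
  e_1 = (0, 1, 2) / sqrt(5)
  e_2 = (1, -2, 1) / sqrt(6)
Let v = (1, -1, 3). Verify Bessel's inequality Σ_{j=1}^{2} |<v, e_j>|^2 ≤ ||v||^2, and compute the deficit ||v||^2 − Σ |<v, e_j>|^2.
Σ |<v, e_j>|^2 = 11; ||v||^2 = 11; deficit = 0

Write each e_j = u_j / sqrt(<u_j, u_j>) where u_j is the displayed integer vector. Then <v, e_j> = <v, u_j> / sqrt(<u_j, u_j>), so |<v, e_j>|^2 = <v, u_j>^2 / <u_j, u_j>.
Coefficients: <v, e_1> = 5/sqrt(5), <v, e_2> = 6/sqrt(6).
Square and sum: Σ |<v, e_j>|^2 = 11.
Compute ||v||^2 = v·v = 11.
Deficit = 11 − 11 = 0 ≥ 0, confirming Bessel's inequality. (The deficit equals ||v − Σ <v,e_j> e_j||^2, the squared distance from v to span{e_j}.)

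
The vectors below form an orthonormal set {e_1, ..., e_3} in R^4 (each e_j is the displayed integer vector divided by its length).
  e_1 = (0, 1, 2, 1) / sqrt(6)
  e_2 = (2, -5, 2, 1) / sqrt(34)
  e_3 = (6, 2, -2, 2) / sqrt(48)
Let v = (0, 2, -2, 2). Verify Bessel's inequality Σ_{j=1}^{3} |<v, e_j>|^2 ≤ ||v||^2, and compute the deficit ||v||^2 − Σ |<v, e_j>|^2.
Σ |<v, e_j>|^2 = 123/17; ||v||^2 = 12; deficit = 81/17

Write each e_j = u_j / sqrt(<u_j, u_j>) where u_j is the displayed integer vector. Then <v, e_j> = <v, u_j> / sqrt(<u_j, u_j>), so |<v, e_j>|^2 = <v, u_j>^2 / <u_j, u_j>.
Coefficients: <v, e_1> = 0/sqrt(6), <v, e_2> = -12/sqrt(34), <v, e_3> = 12/sqrt(48).
Square and sum: Σ |<v, e_j>|^2 = 123/17.
Compute ||v||^2 = v·v = 12.
Deficit = 12 − 123/17 = 81/17 ≥ 0, confirming Bessel's inequality. (The deficit equals ||v − Σ <v,e_j> e_j||^2, the squared distance from v to span{e_j}.)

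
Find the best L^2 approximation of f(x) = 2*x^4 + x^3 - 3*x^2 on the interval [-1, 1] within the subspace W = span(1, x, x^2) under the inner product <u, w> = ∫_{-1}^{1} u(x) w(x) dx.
g(x) = -9*x^2/7 + 3*x/5 - 6/35

The best approximation g ∈ W is the orthogonal projection of f onto W. Writing g = a_0 + a_1 x + a_2 x^2, the coefficients solve the normal equations G · a = b where
  G_{ij} = <φ_i, φ_j> and b_i = <f, φ_i>, with φ_0 = 1, φ_1 = x, φ_2 = x^2.
G =
  [2, 0, 2/3]
  [0, 2/3, 0]
  [2/3, 0, 2/5],
b = (-6/5, 2/5, -22/35).
Solving gives a_0 = -6/35, a_1 = 3/5, a_2 = -9/7, so
  g(x) = -9*x^2/7 + 3*x/5 - 6/35.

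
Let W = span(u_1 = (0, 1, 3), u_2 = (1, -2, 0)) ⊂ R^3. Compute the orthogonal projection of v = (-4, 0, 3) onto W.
proj_W(v) = (-11/23, 81/46, 111/46)

Set up U = [u_1 | ... | u_2] ∈ R^(3×2). The projector onto W = col(U) is P = U (U^T U)^(-1) U^T.
Compute U^T U =
  [10, -2]
  [-2, 5],
and U^T v = (9, -4).
Solve U^T U · c = U^T v for the coefficients: c = (37/46, -11/23). The projection is proj_W(v) = U c.
Check: (v - proj_W(v)) · u_1 = 0  (should be 0).
Check: (v - proj_W(v)) · u_2 = 0  (should be 0).
Result: proj_W(v) = (-11/23, 81/46, 111/46).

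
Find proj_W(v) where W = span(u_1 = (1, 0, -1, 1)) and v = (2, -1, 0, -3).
proj_W(v) = (-1/3, 0, 1/3, -1/3)

Set up U = [u_1 | ... | u_1] ∈ R^(4×1). The projector onto W = col(U) is P = U (U^T U)^(-1) U^T.
Compute U^T U =
  [3],
and U^T v = (-1).
Solve U^T U · c = U^T v for the coefficients: c = (-1/3). The projection is proj_W(v) = U c.
Check: (v - proj_W(v)) · u_1 = 0  (should be 0).
Result: proj_W(v) = (-1/3, 0, 1/3, -1/3).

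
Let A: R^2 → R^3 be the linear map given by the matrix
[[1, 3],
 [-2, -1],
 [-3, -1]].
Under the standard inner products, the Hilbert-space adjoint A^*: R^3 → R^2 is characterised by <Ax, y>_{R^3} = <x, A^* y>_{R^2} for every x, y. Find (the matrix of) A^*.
A^* = A^T =
[[1, -2, -3],
 [3, -1, -1]]

For real matrices with standard dot products, the defining identity <Ax, y> = <x, A^* y> gives (Ax)^T y = x^T (A^*) y, i.e. x^T A^T y = x^T (A^*) y. Since this holds for all x, y, we must have A^* = A^T. Therefore
A^* =
[[1, -2, -3],
 [3, -1, -1]].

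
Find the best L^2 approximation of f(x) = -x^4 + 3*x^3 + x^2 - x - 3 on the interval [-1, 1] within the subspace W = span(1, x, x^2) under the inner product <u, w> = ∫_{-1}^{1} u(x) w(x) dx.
g(x) = x^2/7 + 4*x/5 - 102/35

The best approximation g ∈ W is the orthogonal projection of f onto W. Writing g = a_0 + a_1 x + a_2 x^2, the coefficients solve the normal equations G · a = b where
  G_{ij} = <φ_i, φ_j> and b_i = <f, φ_i>, with φ_0 = 1, φ_1 = x, φ_2 = x^2.
G =
  [2, 0, 2/3]
  [0, 2/3, 0]
  [2/3, 0, 2/5],
b = (-86/15, 8/15, -66/35).
Solving gives a_0 = -102/35, a_1 = 4/5, a_2 = 1/7, so
  g(x) = x^2/7 + 4*x/5 - 102/35.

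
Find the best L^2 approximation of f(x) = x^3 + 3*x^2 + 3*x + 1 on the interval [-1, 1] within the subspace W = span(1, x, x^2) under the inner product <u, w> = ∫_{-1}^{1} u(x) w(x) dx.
g(x) = 3*x^2 + 18*x/5 + 1

The best approximation g ∈ W is the orthogonal projection of f onto W. Writing g = a_0 + a_1 x + a_2 x^2, the coefficients solve the normal equations G · a = b where
  G_{ij} = <φ_i, φ_j> and b_i = <f, φ_i>, with φ_0 = 1, φ_1 = x, φ_2 = x^2.
G =
  [2, 0, 2/3]
  [0, 2/3, 0]
  [2/3, 0, 2/5],
b = (4, 12/5, 28/15).
Solving gives a_0 = 1, a_1 = 18/5, a_2 = 3, so
  g(x) = 3*x^2 + 18*x/5 + 1.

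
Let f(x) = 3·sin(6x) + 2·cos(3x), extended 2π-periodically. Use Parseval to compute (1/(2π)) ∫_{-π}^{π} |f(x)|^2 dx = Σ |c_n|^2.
Σ |c_n|^2 = 13/2

Expand |f|^2 and use orthogonality of {sin(nx), cos(mx)} on [-π, π]:
  ∫_{-π}^{π} sin(nx)^2 dx = π, ∫ cos(mx)^2 dx = π, and cross terms integrate to 0.
So ∫_{-π}^{π} f(x)^2 dx = 3^2 · π + 2^2 · π = (9 + 4)π.
Divide by 2π: (9 + 4)/2 = 13/2.
By Parseval, this equals Σ |c_n|^2.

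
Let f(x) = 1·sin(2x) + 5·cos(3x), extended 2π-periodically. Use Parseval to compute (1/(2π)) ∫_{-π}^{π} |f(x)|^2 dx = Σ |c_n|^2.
Σ |c_n|^2 = 13

Expand |f|^2 and use orthogonality of {sin(nx), cos(mx)} on [-π, π]:
  ∫_{-π}^{π} sin(nx)^2 dx = π, ∫ cos(mx)^2 dx = π, and cross terms integrate to 0.
So ∫_{-π}^{π} f(x)^2 dx = 1^2 · π + 5^2 · π = (1 + 25)π.
Divide by 2π: (1 + 25)/2 = 13.
By Parseval, this equals Σ |c_n|^2.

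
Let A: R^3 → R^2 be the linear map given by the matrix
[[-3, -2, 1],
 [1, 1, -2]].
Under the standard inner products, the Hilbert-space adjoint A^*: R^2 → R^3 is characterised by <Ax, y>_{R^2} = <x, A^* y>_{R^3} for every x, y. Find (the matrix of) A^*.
A^* = A^T =
[[-3, 1],
 [-2, 1],
 [1, -2]]

For real matrices with standard dot products, the defining identity <Ax, y> = <x, A^* y> gives (Ax)^T y = x^T (A^*) y, i.e. x^T A^T y = x^T (A^*) y. Since this holds for all x, y, we must have A^* = A^T. Therefore
A^* =
[[-3, 1],
 [-2, 1],
 [1, -2]].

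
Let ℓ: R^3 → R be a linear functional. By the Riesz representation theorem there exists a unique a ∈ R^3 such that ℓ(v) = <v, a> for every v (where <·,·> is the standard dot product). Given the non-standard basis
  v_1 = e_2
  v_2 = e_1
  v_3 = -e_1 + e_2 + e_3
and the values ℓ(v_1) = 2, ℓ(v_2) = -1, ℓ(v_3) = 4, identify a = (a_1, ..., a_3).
a = (-1, 2, 1)

Write a = (a_1, ..., a_3) in the standard basis. For each basis vector v_i, ℓ(v_i) = <v_i, a> is a linear equation in the a_j's. Collect the n equations into a matrix system V a = ℓ, where row i of V is v_i (expressed in the standard basis). Since V is invertible (lower-triangular with 1s on the diagonal, up to permutation), solve by back-substitution:
  V =
[[0, 1, 0],
 [1, 0, 0],
 [-1, 1, 1]]
  V a = (2, -1, 4)
Solving gives a = (-1, 2, 1).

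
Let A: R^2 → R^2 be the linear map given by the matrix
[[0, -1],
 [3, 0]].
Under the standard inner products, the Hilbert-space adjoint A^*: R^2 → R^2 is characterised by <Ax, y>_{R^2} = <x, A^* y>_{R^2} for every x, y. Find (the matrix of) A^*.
A^* = A^T =
[[0, 3],
 [-1, 0]]

For real matrices with standard dot products, the defining identity <Ax, y> = <x, A^* y> gives (Ax)^T y = x^T (A^*) y, i.e. x^T A^T y = x^T (A^*) y. Since this holds for all x, y, we must have A^* = A^T. Therefore
A^* =
[[0, 3],
 [-1, 0]].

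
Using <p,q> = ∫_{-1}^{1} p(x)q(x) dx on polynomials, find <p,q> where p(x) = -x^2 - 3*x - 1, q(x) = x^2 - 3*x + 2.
<p,q> = -2/5

Expand the product: p(x)·q(x) = -x^4 + 6*x^2 - 3*x - 2.
∫_{-1}^{1} of each monomial x^k gives [2/(k+1) if k even, 0 if k odd]. Integrating term-by-term (or equivalently evaluating the antiderivative F(x) = -x^5/5 + 2*x^3 - 3*x^2/2 - 2*x at the endpoints):
  F(1) − F(−1) = -17/10 − (-13/10) = -2/5.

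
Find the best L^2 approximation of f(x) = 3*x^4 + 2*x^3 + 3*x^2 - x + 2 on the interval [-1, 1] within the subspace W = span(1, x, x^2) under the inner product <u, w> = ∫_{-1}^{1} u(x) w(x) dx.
g(x) = 39*x^2/7 + x/5 + 61/35

The best approximation g ∈ W is the orthogonal projection of f onto W. Writing g = a_0 + a_1 x + a_2 x^2, the coefficients solve the normal equations G · a = b where
  G_{ij} = <φ_i, φ_j> and b_i = <f, φ_i>, with φ_0 = 1, φ_1 = x, φ_2 = x^2.
G =
  [2, 0, 2/3]
  [0, 2/3, 0]
  [2/3, 0, 2/5],
b = (36/5, 2/15, 356/105).
Solving gives a_0 = 61/35, a_1 = 1/5, a_2 = 39/7, so
  g(x) = 39*x^2/7 + x/5 + 61/35.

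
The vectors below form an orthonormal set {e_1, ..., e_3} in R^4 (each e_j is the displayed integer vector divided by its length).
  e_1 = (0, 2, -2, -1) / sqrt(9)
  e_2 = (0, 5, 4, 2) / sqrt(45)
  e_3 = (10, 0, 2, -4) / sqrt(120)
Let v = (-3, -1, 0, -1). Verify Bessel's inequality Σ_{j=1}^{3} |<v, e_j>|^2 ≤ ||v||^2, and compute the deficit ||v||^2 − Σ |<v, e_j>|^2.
Σ |<v, e_j>|^2 = 41/6; ||v||^2 = 11; deficit = 25/6

Write each e_j = u_j / sqrt(<u_j, u_j>) where u_j is the displayed integer vector. Then <v, e_j> = <v, u_j> / sqrt(<u_j, u_j>), so |<v, e_j>|^2 = <v, u_j>^2 / <u_j, u_j>.
Coefficients: <v, e_1> = -1/sqrt(9), <v, e_2> = -7/sqrt(45), <v, e_3> = -26/sqrt(120).
Square and sum: Σ |<v, e_j>|^2 = 41/6.
Compute ||v||^2 = v·v = 11.
Deficit = 11 − 41/6 = 25/6 ≥ 0, confirming Bessel's inequality. (The deficit equals ||v − Σ <v,e_j> e_j||^2, the squared distance from v to span{e_j}.)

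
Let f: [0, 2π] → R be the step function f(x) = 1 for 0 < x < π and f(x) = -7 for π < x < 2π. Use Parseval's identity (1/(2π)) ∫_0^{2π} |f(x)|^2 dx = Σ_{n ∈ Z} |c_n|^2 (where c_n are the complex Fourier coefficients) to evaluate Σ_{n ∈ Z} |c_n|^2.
Σ |c_n|^2 = 25

Parseval equates the L^2 energy of f (normalised by 1/(2π)) with the ℓ^2 sum of its Fourier coefficients: (1/(2π)) ∫_0^{2π} |f|^2 = Σ |c_n|^2.
Compute the left side: (1/(2π)) [∫_0^π 1^2 dx + ∫_π^{2π} (-7)^2 dx] = (1/(2π)) · (1π + 49π) = (1 + 49)/2 = 25.
So Σ_{n ∈ Z} |c_n|^2 = 25.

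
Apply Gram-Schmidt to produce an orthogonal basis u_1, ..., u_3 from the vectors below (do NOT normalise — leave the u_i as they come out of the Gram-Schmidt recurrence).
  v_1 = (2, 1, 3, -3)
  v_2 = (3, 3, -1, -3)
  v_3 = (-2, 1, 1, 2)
Orthogonal basis:
  u_1 = (2, 1, 3, -3)
  u_2 = (39/23, 54/23, -68/23, -24/23)
  u_3 = (-382/419, 857/419, 333/419, 364/419)

Apply the Gram-Schmidt recurrence
  u_1 = v_1
  u_i = v_i − Σ_{j<i} ((v_i · u_j) / (u_j · u_j)) · u_j.

Step by step this gives:
  u_1 = (2, 1, 3, -3)
  u_2 = (39/23, 54/23, -68/23, -24/23)
  u_3 = (-382/419, 857/419, 333/419, 364/419)

Orthogonality check:
  u_2 · u_1 = 0 (should be 0)
  u_3 · u_1 = 0 (should be 0)
  u_3 · u_2 = 0 (should be 0)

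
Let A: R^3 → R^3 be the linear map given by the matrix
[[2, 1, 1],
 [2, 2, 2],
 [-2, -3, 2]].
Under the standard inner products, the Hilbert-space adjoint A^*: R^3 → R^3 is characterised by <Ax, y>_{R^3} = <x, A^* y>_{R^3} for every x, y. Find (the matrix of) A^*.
A^* = A^T =
[[2, 2, -2],
 [1, 2, -3],
 [1, 2, 2]]

For real matrices with standard dot products, the defining identity <Ax, y> = <x, A^* y> gives (Ax)^T y = x^T (A^*) y, i.e. x^T A^T y = x^T (A^*) y. Since this holds for all x, y, we must have A^* = A^T. Therefore
A^* =
[[2, 2, -2],
 [1, 2, -3],
 [1, 2, 2]].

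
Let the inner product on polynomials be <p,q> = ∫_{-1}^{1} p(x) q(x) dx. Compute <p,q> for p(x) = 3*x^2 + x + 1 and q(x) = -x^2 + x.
<p,q> = -6/5

Expand the product: p(x)·q(x) = -3*x^4 + 2*x^3 + x.
∫_{-1}^{1} of each monomial x^k gives [2/(k+1) if k even, 0 if k odd]. Integrating term-by-term (or equivalently evaluating the antiderivative F(x) = -3*x^5/5 + x^4/2 + x^2/2 at the endpoints):
  F(1) − F(−1) = 2/5 − (8/5) = -6/5.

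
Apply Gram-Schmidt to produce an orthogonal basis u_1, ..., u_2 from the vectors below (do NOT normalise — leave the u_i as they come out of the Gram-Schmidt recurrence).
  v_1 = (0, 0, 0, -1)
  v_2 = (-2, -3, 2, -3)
Orthogonal basis:
  u_1 = (0, 0, 0, -1)
  u_2 = (-2, -3, 2, 0)

Apply the Gram-Schmidt recurrence
  u_1 = v_1
  u_i = v_i − Σ_{j<i} ((v_i · u_j) / (u_j · u_j)) · u_j.

Step by step this gives:
  u_1 = (0, 0, 0, -1)
  u_2 = (-2, -3, 2, 0)

Orthogonality check:
  u_2 · u_1 = 0 (should be 0)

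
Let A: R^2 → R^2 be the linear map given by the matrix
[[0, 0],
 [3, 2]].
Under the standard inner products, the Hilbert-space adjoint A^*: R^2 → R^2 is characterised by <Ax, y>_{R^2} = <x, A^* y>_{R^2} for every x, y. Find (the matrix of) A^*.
A^* = A^T =
[[0, 3],
 [0, 2]]

For real matrices with standard dot products, the defining identity <Ax, y> = <x, A^* y> gives (Ax)^T y = x^T (A^*) y, i.e. x^T A^T y = x^T (A^*) y. Since this holds for all x, y, we must have A^* = A^T. Therefore
A^* =
[[0, 3],
 [0, 2]].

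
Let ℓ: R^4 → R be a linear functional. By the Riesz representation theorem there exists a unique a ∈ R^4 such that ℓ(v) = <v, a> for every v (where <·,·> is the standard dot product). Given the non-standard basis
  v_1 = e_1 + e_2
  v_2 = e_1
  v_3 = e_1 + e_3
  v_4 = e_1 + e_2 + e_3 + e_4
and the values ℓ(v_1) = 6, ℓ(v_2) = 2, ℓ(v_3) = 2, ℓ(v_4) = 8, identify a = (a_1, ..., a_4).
a = (2, 4, 0, 2)

Write a = (a_1, ..., a_4) in the standard basis. For each basis vector v_i, ℓ(v_i) = <v_i, a> is a linear equation in the a_j's. Collect the n equations into a matrix system V a = ℓ, where row i of V is v_i (expressed in the standard basis). Since V is invertible (lower-triangular with 1s on the diagonal, up to permutation), solve by back-substitution:
  V =
[[1, 1, 0, 0],
 [1, 0, 0, 0],
 [1, 0, 1, 0],
 [1, 1, 1, 1]]
  V a = (6, 2, 2, 8)
Solving gives a = (2, 4, 0, 2).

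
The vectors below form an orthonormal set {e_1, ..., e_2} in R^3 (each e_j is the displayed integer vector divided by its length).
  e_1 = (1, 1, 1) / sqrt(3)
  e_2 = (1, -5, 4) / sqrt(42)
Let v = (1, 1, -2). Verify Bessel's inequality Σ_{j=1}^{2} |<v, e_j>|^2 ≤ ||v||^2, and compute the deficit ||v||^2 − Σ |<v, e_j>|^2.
Σ |<v, e_j>|^2 = 24/7; ||v||^2 = 6; deficit = 18/7

Write each e_j = u_j / sqrt(<u_j, u_j>) where u_j is the displayed integer vector. Then <v, e_j> = <v, u_j> / sqrt(<u_j, u_j>), so |<v, e_j>|^2 = <v, u_j>^2 / <u_j, u_j>.
Coefficients: <v, e_1> = 0/sqrt(3), <v, e_2> = -12/sqrt(42).
Square and sum: Σ |<v, e_j>|^2 = 24/7.
Compute ||v||^2 = v·v = 6.
Deficit = 6 − 24/7 = 18/7 ≥ 0, confirming Bessel's inequality. (The deficit equals ||v − Σ <v,e_j> e_j||^2, the squared distance from v to span{e_j}.)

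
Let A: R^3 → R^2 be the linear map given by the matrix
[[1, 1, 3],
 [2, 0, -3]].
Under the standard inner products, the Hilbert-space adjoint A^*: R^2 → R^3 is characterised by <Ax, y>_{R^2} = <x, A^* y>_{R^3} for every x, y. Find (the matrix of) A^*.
A^* = A^T =
[[1, 2],
 [1, 0],
 [3, -3]]

For real matrices with standard dot products, the defining identity <Ax, y> = <x, A^* y> gives (Ax)^T y = x^T (A^*) y, i.e. x^T A^T y = x^T (A^*) y. Since this holds for all x, y, we must have A^* = A^T. Therefore
A^* =
[[1, 2],
 [1, 0],
 [3, -3]].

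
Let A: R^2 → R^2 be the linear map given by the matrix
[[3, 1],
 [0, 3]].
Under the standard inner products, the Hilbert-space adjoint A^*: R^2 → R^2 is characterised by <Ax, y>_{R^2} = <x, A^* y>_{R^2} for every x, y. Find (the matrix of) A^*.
A^* = A^T =
[[3, 0],
 [1, 3]]

For real matrices with standard dot products, the defining identity <Ax, y> = <x, A^* y> gives (Ax)^T y = x^T (A^*) y, i.e. x^T A^T y = x^T (A^*) y. Since this holds for all x, y, we must have A^* = A^T. Therefore
A^* =
[[3, 0],
 [1, 3]].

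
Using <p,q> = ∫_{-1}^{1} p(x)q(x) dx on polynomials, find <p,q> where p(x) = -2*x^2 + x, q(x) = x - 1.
<p,q> = 2

Expand the product: p(x)·q(x) = -2*x^3 + 3*x^2 - x.
∫_{-1}^{1} of each monomial x^k gives [2/(k+1) if k even, 0 if k odd]. Integrating term-by-term (or equivalently evaluating the antiderivative F(x) = -x^4/2 + x^3 - x^2/2 at the endpoints):
  F(1) − F(−1) = 0 − (-2) = 2.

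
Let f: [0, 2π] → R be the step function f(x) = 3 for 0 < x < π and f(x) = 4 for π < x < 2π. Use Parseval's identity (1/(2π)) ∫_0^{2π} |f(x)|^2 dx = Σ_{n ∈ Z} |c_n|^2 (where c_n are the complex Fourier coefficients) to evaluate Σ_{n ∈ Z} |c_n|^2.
Σ |c_n|^2 = 25/2

Parseval equates the L^2 energy of f (normalised by 1/(2π)) with the ℓ^2 sum of its Fourier coefficients: (1/(2π)) ∫_0^{2π} |f|^2 = Σ |c_n|^2.
Compute the left side: (1/(2π)) [∫_0^π 3^2 dx + ∫_π^{2π} 4^2 dx] = (1/(2π)) · (9π + 16π) = (9 + 16)/2 = 25/2.
So Σ_{n ∈ Z} |c_n|^2 = 25/2.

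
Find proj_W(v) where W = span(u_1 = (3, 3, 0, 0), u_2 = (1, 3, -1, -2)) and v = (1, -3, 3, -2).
proj_W(v) = (-4/7, -10/7, 3/7, 6/7)

Set up U = [u_1 | ... | u_2] ∈ R^(4×2). The projector onto W = col(U) is P = U (U^T U)^(-1) U^T.
Compute U^T U =
  [18, 12]
  [12, 15],
and U^T v = (-6, -7).
Solve U^T U · c = U^T v for the coefficients: c = (-1/21, -3/7). The projection is proj_W(v) = U c.
Check: (v - proj_W(v)) · u_1 = 0  (should be 0).
Check: (v - proj_W(v)) · u_2 = 0  (should be 0).
Result: proj_W(v) = (-4/7, -10/7, 3/7, 6/7).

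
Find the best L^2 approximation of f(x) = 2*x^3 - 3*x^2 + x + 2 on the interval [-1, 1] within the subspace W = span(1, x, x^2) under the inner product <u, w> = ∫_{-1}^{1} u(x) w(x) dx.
g(x) = -3*x^2 + 11*x/5 + 2

The best approximation g ∈ W is the orthogonal projection of f onto W. Writing g = a_0 + a_1 x + a_2 x^2, the coefficients solve the normal equations G · a = b where
  G_{ij} = <φ_i, φ_j> and b_i = <f, φ_i>, with φ_0 = 1, φ_1 = x, φ_2 = x^2.
G =
  [2, 0, 2/3]
  [0, 2/3, 0]
  [2/3, 0, 2/5],
b = (2, 22/15, 2/15).
Solving gives a_0 = 2, a_1 = 11/5, a_2 = -3, so
  g(x) = -3*x^2 + 11*x/5 + 2.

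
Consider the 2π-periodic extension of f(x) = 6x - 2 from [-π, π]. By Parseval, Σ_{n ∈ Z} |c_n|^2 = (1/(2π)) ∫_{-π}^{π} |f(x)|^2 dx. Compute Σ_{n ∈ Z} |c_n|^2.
Σ |c_n|^2 = 12π^2 + 4

Expand and integrate term by term over [-π, π]:
  ∫ (6x)^2 dx = 36·(2π^3/3); ∫ 2·6·(-2)·x dx = 0 (odd integrand); ∫ (-2)^2 dx = 4·2π.
So (1/(2π)) ∫_{-π}^{π} (6x - 2)^2 dx = 36π^2/3 + 4 = 12π^2 + 4.
Parseval ⇒ Σ |c_n|^2 = 12π^2 + 4.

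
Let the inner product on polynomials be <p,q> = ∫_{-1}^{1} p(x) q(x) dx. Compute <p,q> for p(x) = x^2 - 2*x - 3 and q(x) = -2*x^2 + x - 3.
<p,q> = 268/15

Expand the product: p(x)·q(x) = -2*x^4 + 5*x^3 + x^2 + 3*x + 9.
∫_{-1}^{1} of each monomial x^k gives [2/(k+1) if k even, 0 if k odd]. Integrating term-by-term (or equivalently evaluating the antiderivative F(x) = -2*x^5/5 + 5*x^4/4 + x^3/3 + 3*x^2/2 + 9*x at the endpoints):
  F(1) − F(−1) = 701/60 − (-371/60) = 268/15.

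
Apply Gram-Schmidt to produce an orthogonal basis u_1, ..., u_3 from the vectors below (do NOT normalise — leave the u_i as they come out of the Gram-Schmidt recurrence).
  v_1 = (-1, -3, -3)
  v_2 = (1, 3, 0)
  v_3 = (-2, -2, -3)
Orthogonal basis:
  u_1 = (-1, -3, -3)
  u_2 = (9/19, 27/19, -30/19)
  u_3 = (-6/5, 2/5, 0)

Apply the Gram-Schmidt recurrence
  u_1 = v_1
  u_i = v_i − Σ_{j<i} ((v_i · u_j) / (u_j · u_j)) · u_j.

Step by step this gives:
  u_1 = (-1, -3, -3)
  u_2 = (9/19, 27/19, -30/19)
  u_3 = (-6/5, 2/5, 0)

Orthogonality check:
  u_2 · u_1 = 0 (should be 0)
  u_3 · u_1 = 0 (should be 0)
  u_3 · u_2 = 0 (should be 0)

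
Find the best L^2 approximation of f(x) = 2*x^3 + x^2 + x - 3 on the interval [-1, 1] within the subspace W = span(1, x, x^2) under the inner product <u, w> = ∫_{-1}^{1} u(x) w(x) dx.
g(x) = x^2 + 11*x/5 - 3

The best approximation g ∈ W is the orthogonal projection of f onto W. Writing g = a_0 + a_1 x + a_2 x^2, the coefficients solve the normal equations G · a = b where
  G_{ij} = <φ_i, φ_j> and b_i = <f, φ_i>, with φ_0 = 1, φ_1 = x, φ_2 = x^2.
G =
  [2, 0, 2/3]
  [0, 2/3, 0]
  [2/3, 0, 2/5],
b = (-16/3, 22/15, -8/5).
Solving gives a_0 = -3, a_1 = 11/5, a_2 = 1, so
  g(x) = x^2 + 11*x/5 - 3.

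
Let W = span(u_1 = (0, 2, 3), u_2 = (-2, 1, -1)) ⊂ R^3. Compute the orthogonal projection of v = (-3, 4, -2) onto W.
proj_W(v) = (-316/77, 206/77, -86/77)

Set up U = [u_1 | ... | u_2] ∈ R^(3×2). The projector onto W = col(U) is P = U (U^T U)^(-1) U^T.
Compute U^T U =
  [13, -1]
  [-1, 6],
and U^T v = (2, 12).
Solve U^T U · c = U^T v for the coefficients: c = (24/77, 158/77). The projection is proj_W(v) = U c.
Check: (v - proj_W(v)) · u_1 = 0  (should be 0).
Check: (v - proj_W(v)) · u_2 = 0  (should be 0).
Result: proj_W(v) = (-316/77, 206/77, -86/77).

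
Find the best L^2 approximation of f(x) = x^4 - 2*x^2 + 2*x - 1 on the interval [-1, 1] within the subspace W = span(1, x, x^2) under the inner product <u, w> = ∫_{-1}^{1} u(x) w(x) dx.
g(x) = -8*x^2/7 + 2*x - 38/35

The best approximation g ∈ W is the orthogonal projection of f onto W. Writing g = a_0 + a_1 x + a_2 x^2, the coefficients solve the normal equations G · a = b where
  G_{ij} = <φ_i, φ_j> and b_i = <f, φ_i>, with φ_0 = 1, φ_1 = x, φ_2 = x^2.
G =
  [2, 0, 2/3]
  [0, 2/3, 0]
  [2/3, 0, 2/5],
b = (-44/15, 4/3, -124/105).
Solving gives a_0 = -38/35, a_1 = 2, a_2 = -8/7, so
  g(x) = -8*x^2/7 + 2*x - 38/35.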